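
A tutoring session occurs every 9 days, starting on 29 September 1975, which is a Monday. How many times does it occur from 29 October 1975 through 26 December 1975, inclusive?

6

Occurrences land 9·i days after 29 September 1975 for i = 0, 1, 2, …
29 October 1975 is 30 days after the start; 30 ÷ 9 = 3 remainder 3; since the remainder is 3, round up to i = 4. First occurrence in the window: #5 on 4 November 1975 (4×9 = 36 days in).
26 December 1975 is 88 days after the start; 88 ÷ 9 = 9 remainder 7. Last occurrence in the window: #10 on 19 December 1975.
Occurrences #5 through #10: 6 in total.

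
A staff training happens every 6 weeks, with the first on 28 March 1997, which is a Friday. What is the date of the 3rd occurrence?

The 3rd occurrence is 2 intervals after the first: 2 × 42 = 84 days after 28 March 1997.
March has 31 days — 3 days to the end of March leaves 81.
April has 30 days (51 left).
May has 31 days (20 left).
20 days into June → 20 June 1997.

20 June 1997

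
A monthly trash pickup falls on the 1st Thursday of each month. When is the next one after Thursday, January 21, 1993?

January 1993 starts on a Friday, so its 1st Thursday is January 7, 1993 (6 days in).
That is not after January 21, 1993, so look at February 1993.
February 1993 starts on a Monday, so its 1st Thursday is February 4, 1993 (3 days in).

February 4, 1993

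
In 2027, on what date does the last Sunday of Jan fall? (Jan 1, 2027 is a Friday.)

Jan 31, 2027

Jan 2027 begins on a Friday, so the first Sunday is Jan 3 (2 days later).
Jan 2027 has 31 days. Adding weeks: 3, 10, 17, 24, 31 — the last one ≤ 31 is the 31st.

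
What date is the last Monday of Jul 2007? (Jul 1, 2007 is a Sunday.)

Jul 30, 2007

Jul 2007 begins on a Sunday, so the first Monday is Jul 2 (1 day later).
Jul 2007 has 31 days. Adding weeks: 2, 9, 16, 23, 30 — the last one ≤ 31 is the 30th.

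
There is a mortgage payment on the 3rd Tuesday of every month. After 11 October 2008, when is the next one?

21 October 2008

October 2008 starts on a Wednesday; its first Tuesday is the 7th, so the 3rd Tuesday is the 21st — 21 October 2008.
21 October 2008 is after 11 October 2008, so that is the next one.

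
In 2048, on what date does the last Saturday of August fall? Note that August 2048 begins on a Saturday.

August 2048 begins on a Saturday, so the first Saturday is August 1.
August 2048 has 31 days. Adding weeks: 1, 8, 15, 22, 29 — the last one ≤ 31 is the 29th.

August 29, 2048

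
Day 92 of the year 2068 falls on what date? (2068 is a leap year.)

January has 31 days (92 − 31 = 61 remain).
February has 29 days (61 − 29 = 32 remain).
March has 31 days (32 − 31 = 1 remain).
1 into April → April 1.

2068-04-01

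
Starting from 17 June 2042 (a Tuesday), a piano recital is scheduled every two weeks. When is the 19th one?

24 February 2043

The 19th occurrence is 18 intervals after the first: 18 × 14 = 252 days after 17 June 2042.
June has 30 days — 13 days to the end of June leaves 239.
July has 31 days (208 left).
August has 31 days (177 left).
September has 30 days (147 left).
October has 31 days (116 left).
November has 30 days (86 left).
December has 31 days (55 left).
January has 31 days (24 left).
24 days into February → 24 February 2043.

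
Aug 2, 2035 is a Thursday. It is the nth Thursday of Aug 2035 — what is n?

1st

Day 2 falls in week ⌈2/7⌉ of the month.
Days 1–7 hold the 1st Thursday, 8–14 the 2nd, 15–21 the 3rd, 22–28 the 4th, 29–31 the 5th.
2 is in the range for the 1st.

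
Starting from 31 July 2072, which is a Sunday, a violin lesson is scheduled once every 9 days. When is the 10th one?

The 10th occurrence is 9 intervals after the first: 9 × 9 = 81 days after 31 July 2072.
July has 31 days — 0 days to the end of July leaves 81.
August has 31 days (50 left).
September has 30 days (20 left).
20 days into October → 20 October 2072.

20 October 2072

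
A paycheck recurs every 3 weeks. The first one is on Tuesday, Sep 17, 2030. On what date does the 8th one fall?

The 8th occurrence is 7 intervals after the first: 7 × 21 = 147 days after Sep 17, 2030.
Sep has 30 days — 13 days to the end of Sep leaves 134.
Oct has 31 days (103 left).
Nov has 30 days (73 left).
Dec has 31 days (42 left).
Jan has 31 days (11 left).
11 days into Feb → Feb 11, 2031.

Feb 11, 2031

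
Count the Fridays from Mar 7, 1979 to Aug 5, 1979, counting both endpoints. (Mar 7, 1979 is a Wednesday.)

22

Mar 7, 1979 is a Wednesday; the first Friday on or after it is Mar 9, 1979 (2 days later).
From Mar 9, 1979 to Aug 5, 1979: 22 + 30 + 31 + 30 + 31 + 5 = 149 days (rest of Mar, Apr, May, Jun, Jul, Aug).
149 ÷ 7 = 21 full weeks with remainder 2, so 21 more Fridays after the first → 22.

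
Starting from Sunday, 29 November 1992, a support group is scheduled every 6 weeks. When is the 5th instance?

16 May 1993

The 5th occurrence is 4 intervals after the first: 4 × 42 = 168 days after 29 November 1992.
November has 30 days — 1 day to the end of November leaves 167.
December has 31 days (136 left).
January has 31 days (105 left).
February has 28 days (77 left).
March has 31 days (46 left).
April has 30 days (16 left).
16 days into May → 16 May 1993.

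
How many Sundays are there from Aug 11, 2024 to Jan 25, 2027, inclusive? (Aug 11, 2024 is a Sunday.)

Aug 11, 2024 is a Sunday; the first Sunday on or after it is Aug 11, 2024.
From Aug 11, 2024 to Jan 25, 2027: 142 + 365 + 365 + 25 = 897 days (rest of 2024, 2025, 2026, to Jan 25, 2027 in 2027).
897 ÷ 7 = 128 full weeks with remainder 1, so 128 more Sundays after the first → 129.

129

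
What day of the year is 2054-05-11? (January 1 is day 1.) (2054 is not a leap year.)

131

Days in months before May: 31 + 28 + 31 + 30 = 120.
Plus 11 days into May → day 131.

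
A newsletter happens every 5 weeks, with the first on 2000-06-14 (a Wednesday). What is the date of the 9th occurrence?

2001-03-21

The 9th occurrence is 8 intervals after the first: 8 × 35 = 280 days after 2000-06-14.
June has 30 days — 16 days to the end of June leaves 264.
July has 31 days (233 left).
August has 31 days (202 left).
September has 30 days (172 left).
October has 31 days (141 left).
November has 30 days (111 left).
December has 31 days (80 left).
January has 31 days (49 left).
February has 28 days (21 left).
21 days into March → 2001-03-21.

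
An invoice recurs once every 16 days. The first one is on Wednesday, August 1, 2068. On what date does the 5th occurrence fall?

October 4, 2068

The 5th occurrence is 4 intervals after the first: 4 × 16 = 64 days after August 1, 2068.
August has 31 days — 30 days to the end of August leaves 34.
September has 30 days (4 left).
4 days into October → October 4, 2068.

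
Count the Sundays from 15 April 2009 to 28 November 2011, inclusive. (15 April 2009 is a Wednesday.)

15 April 2009 is a Wednesday; the first Sunday on or after it is 19 April 2009 (4 days later).
From 19 April 2009 to 28 November 2011: 256 + 365 + 332 = 953 days (rest of 2009, 2010, to 28 November 2011 in 2011).
953 ÷ 7 = 136 full weeks with remainder 1, so 136 more Sundays after the first → 137.

137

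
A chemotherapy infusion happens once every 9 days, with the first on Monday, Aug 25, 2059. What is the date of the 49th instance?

Oct 30, 2060

The 49th occurrence is 48 intervals after the first: 48 × 9 = 432 days after Aug 25, 2059.
Aug has 31 days — 6 days to the end of Aug leaves 426.
From end of Aug to end of 2059 is 122 days (304 left).
Jan has 31 days (273 left).
Feb has 29 days (244 left).
Mar has 31 days (213 left).
Apr has 30 days (183 left).
May has 31 days (152 left).
Jun has 30 days (122 left).
Jul has 31 days (91 left).
Aug has 31 days (60 left).
Sep has 30 days (30 left).
30 days into Oct → Oct 30, 2060.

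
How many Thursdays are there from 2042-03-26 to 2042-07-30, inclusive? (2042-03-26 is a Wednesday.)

2042-03-26 is a Wednesday; the first Thursday on or after it is 2042-03-27 (1 day later).
From 2042-03-27 to 2042-07-30: 4 + 30 + 31 + 30 + 30 = 125 days (rest of March, April, May, June, July).
125 ÷ 7 = 17 full weeks with remainder 6, so 17 more Thursdays after the first → 18.

18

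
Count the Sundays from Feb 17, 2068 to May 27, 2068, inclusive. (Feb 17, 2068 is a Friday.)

Feb 17, 2068 is a Friday; the first Sunday on or after it is Feb 19, 2068 (2 days later).
From Feb 19, 2068 to May 27, 2068: 10 + 31 + 30 + 27 = 98 days (rest of Feb, Mar, Apr, May).
98 ÷ 7 = 14 full weeks with remainder 0, so 14 more Sundays after the first → 15.

15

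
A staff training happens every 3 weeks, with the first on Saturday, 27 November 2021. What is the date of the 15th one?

The 15th occurrence is 14 intervals after the first: 14 × 21 = 294 days after 27 November 2021.
November has 30 days — 3 days to the end of November leaves 291.
December has 31 days (260 left).
January has 31 days (229 left).
February has 28 days (201 left).
March has 31 days (170 left).
April has 30 days (140 left).
May has 31 days (109 left).
June has 30 days (79 left).
July has 31 days (48 left).
August has 31 days (17 left).
17 days into September → 17 September 2022.

17 September 2022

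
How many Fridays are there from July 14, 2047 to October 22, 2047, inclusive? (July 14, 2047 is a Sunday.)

14

July 14, 2047 is a Sunday; the first Friday on or after it is July 19, 2047 (5 days later).
From July 19, 2047 to October 22, 2047: 12 + 31 + 30 + 22 = 95 days (rest of July, August, September, October).
95 ÷ 7 = 13 full weeks with remainder 4, so 13 more Fridays after the first → 14.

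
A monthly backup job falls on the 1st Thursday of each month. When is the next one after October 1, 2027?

October 2027 starts on a Friday, so its 1st Thursday is October 7, 2027 (6 days in).
October 7, 2027 is after October 1, 2027, so that is the next one.

October 7, 2027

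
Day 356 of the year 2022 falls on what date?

2022-12-22

January has 31 days (356 − 31 = 325 remain).
February has 28 days (325 − 28 = 297 remain).
March has 31 days (297 − 31 = 266 remain).
April has 30 days (266 − 30 = 236 remain).
May has 31 days (236 − 31 = 205 remain).
June has 30 days (205 − 30 = 175 remain).
July has 31 days (175 − 31 = 144 remain).
August has 31 days (144 − 31 = 113 remain).
September has 30 days (113 − 30 = 83 remain).
October has 31 days (83 − 31 = 52 remain).
November has 30 days (52 − 30 = 22 remain).
22 into December → December 22.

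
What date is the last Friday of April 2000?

The first Friday of April 2000 is April 7.
April 2000 has 30 days. Adding weeks: 7, 14, 21, 28 — the last one ≤ 30 is the 28th.

April 28, 2000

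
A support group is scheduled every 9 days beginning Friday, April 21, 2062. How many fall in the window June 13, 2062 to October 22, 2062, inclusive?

Occurrences land 9·i days after April 21, 2062 for i = 0, 1, 2, …
June 13, 2062 is 53 days after the start; 53 ÷ 9 = 5 remainder 8; since the remainder is 8, round up to i = 6. First occurrence in the window: #7 on June 14, 2062 (6×9 = 54 days in).
October 22, 2062 is 184 days after the start; 184 ÷ 9 = 20 remainder 4. Last occurrence in the window: #21 on October 18, 2062.
Occurrences #7 through #21: 15 in total.

15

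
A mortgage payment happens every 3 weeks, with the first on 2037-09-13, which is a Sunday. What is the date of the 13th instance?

2038-05-23

The 13th occurrence is 12 intervals after the first: 12 × 21 = 252 days after 2037-09-13.
September has 30 days — 17 days to the end of September leaves 235.
October has 31 days (204 left).
November has 30 days (174 left).
December has 31 days (143 left).
January has 31 days (112 left).
February has 28 days (84 left).
March has 31 days (53 left).
April has 30 days (23 left).
23 days into May → 2038-05-23.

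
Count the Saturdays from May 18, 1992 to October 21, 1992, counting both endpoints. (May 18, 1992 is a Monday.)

May 18, 1992 is a Monday; the first Saturday on or after it is May 23, 1992 (5 days later).
From May 23, 1992 to October 21, 1992: 8 + 30 + 31 + 31 + 30 + 21 = 151 days (rest of May, June, July, August, September, October).
151 ÷ 7 = 21 full weeks with remainder 4, so 21 more Saturdays after the first → 22.

22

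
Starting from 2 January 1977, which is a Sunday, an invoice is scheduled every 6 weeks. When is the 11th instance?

26 February 1978

The 11th occurrence is 10 intervals after the first: 10 × 42 = 420 days after 2 January 1977.
January has 31 days — 29 days to the end of January leaves 391.
February has 28 days (363 left).
March has 31 days (332 left).
April has 30 days (302 left).
May has 31 days (271 left).
June has 30 days (241 left).
July has 31 days (210 left).
August has 31 days (179 left).
September has 30 days (149 left).
October has 31 days (118 left).
November has 30 days (88 left).
December has 31 days (57 left).
January has 31 days (26 left).
26 days into February → 26 February 1978.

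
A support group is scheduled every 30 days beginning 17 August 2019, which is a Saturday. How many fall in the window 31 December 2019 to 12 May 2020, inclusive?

4

Occurrences land 30·i days after 17 August 2019 for i = 0, 1, 2, …
31 December 2019 is 136 days after the start; 136 ÷ 30 = 4 remainder 16; since the remainder is 16, round up to i = 5. First occurrence in the window: #6 on 14 January 2020 (5×30 = 150 days in).
12 May 2020 is 269 days after the start; 269 ÷ 30 = 8 remainder 29. Last occurrence in the window: #9 on 13 April 2020.
Occurrences #6 through #9: 4 in total.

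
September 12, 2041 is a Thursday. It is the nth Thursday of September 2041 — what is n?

2nd

Day 12 falls in week ⌈12/7⌉ of the month.
Days 1–7 hold the 1st Thursday, 8–14 the 2nd, 15–21 the 3rd, 22–28 the 4th, 29–31 the 5th.
12 is in the range for the 2nd.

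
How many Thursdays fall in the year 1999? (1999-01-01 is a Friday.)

52

1999-01-01 is a Friday; the first Thursday on or after it is 1999-01-07 (6 days later).
From 1999-01-07 to 1999-12-31: 24 + 28 + 31 + 30 + 31 + 30 + 31 + 31 + 30 + 31 + 30 + 31 = 358 days (rest of January, February, March, April, May, June, July, August, September, October, November, December).
358 ÷ 7 = 51 full weeks with remainder 1, so 51 more Thursdays after the first → 52.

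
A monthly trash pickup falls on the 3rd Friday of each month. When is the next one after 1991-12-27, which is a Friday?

December 1991 starts on a Sunday; its first Friday is the 6th, so the 3rd Friday is the 20th — 1991-12-20.
That is not after 1991-12-27, so look at January 1992.
January 1992 starts on a Wednesday; its first Friday is the 3rd, so the 3rd Friday is the 17th — 1992-01-17.

1992-01-17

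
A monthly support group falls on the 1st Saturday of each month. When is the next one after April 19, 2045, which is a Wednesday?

April 2045 starts on a Saturday, so its 1st Saturday is April 1, 2045.
That is not after April 19, 2045, so look at May 2045.
May 2045 starts on a Monday, so its 1st Saturday is May 6, 2045 (5 days in).

May 6, 2045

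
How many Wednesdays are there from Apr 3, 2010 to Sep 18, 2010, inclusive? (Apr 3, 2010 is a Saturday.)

24

Apr 3, 2010 is a Saturday; the first Wednesday on or after it is Apr 7, 2010 (4 days later).
From Apr 7, 2010 to Sep 18, 2010: 23 + 31 + 30 + 31 + 31 + 18 = 164 days (rest of Apr, May, Jun, Jul, Aug, Sep).
164 ÷ 7 = 23 full weeks with remainder 3, so 23 more Wednesdays after the first → 24.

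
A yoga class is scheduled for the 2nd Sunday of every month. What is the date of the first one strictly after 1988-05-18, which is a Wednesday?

May 1988 starts on a Sunday; its first Sunday is the 1st, so the 2nd Sunday is the 8th — 1988-05-08.
That is not after 1988-05-18, so look at June 1988.
June 1988 starts on a Wednesday; its first Sunday is the 5th, so the 2nd Sunday is the 12th — 1988-06-12.

1988-06-12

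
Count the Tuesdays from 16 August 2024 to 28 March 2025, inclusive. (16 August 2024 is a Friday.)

16 August 2024 is a Friday; the first Tuesday on or after it is 20 August 2024 (4 days later).
From 20 August 2024 to 28 March 2025: 11 + 30 + 31 + 30 + 31 + 31 + 28 + 28 = 220 days (rest of August, September, October, November, December, January, February, March).
220 ÷ 7 = 31 full weeks with remainder 3, so 31 more Tuesdays after the first → 32.

32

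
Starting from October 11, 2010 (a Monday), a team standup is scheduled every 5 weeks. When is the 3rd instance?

The 3rd occurrence is 2 intervals after the first: 2 × 35 = 70 days after October 11, 2010.
October has 31 days — 20 days to the end of October leaves 50.
November has 30 days (20 left).
20 days into December → December 20, 2010.

December 20, 2010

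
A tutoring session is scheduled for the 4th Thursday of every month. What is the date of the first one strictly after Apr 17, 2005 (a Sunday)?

Apr 28, 2005

Apr 2005 starts on a Friday; its first Thursday is the 7th, so the 4th Thursday is the 28th — Apr 28, 2005.
Apr 28, 2005 is after Apr 17, 2005, so that is the next one.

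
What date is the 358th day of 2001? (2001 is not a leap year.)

Dec 24, 2001

Jan has 31 days (358 − 31 = 327 remain).
Feb has 28 days (327 − 28 = 299 remain).
Mar has 31 days (299 − 31 = 268 remain).
Apr has 30 days (268 − 30 = 238 remain).
May has 31 days (238 − 31 = 207 remain).
Jun has 30 days (207 − 30 = 177 remain).
Jul has 31 days (177 − 31 = 146 remain).
Aug has 31 days (146 − 31 = 115 remain).
Sep has 30 days (115 − 30 = 85 remain).
Oct has 31 days (85 − 31 = 54 remain).
Nov has 30 days (54 − 30 = 24 remain).
24 into Dec → Dec 24.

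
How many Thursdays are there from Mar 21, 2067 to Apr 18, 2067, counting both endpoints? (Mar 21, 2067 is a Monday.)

4

Mar 21, 2067 is a Monday; the first Thursday on or after it is Mar 24, 2067 (3 days later).
From Mar 24, 2067 to Apr 18, 2067: 7 + 18 = 25 days (rest of Mar, Apr).
25 ÷ 7 = 3 full weeks with remainder 4, so 3 more Thursdays after the first → 4.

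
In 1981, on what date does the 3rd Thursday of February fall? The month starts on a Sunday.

19 February 1981

February 1981 begins on a Sunday, so the first Thursday is February 5 (4 days later).
The 3rd Thursday is 2 weeks later: 5 + 14 = 19.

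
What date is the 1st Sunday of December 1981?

December 1981 begins on a Tuesday, so the first Sunday is December 6 (5 days later).

1981-12-06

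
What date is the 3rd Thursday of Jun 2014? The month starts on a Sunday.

Jun 2014 begins on a Sunday, so the first Thursday is Jun 5 (4 days later).
The 3rd Thursday is 2 weeks later: 5 + 14 = 19.

Jun 19, 2014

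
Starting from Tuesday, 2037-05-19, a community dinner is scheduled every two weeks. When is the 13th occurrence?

2037-11-03

The 13th occurrence is 12 intervals after the first: 12 × 14 = 168 days after 2037-05-19.
May has 31 days — 12 days to the end of May leaves 156.
June has 30 days (126 left).
July has 31 days (95 left).
August has 31 days (64 left).
September has 30 days (34 left).
October has 31 days (3 left).
3 days into November → 2037-11-03.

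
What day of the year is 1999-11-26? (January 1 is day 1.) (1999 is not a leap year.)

330

Days in months before November: 31 + 28 + 31 + 30 + 31 + 30 + 31 + 31 + 30 + 31 = 304.
Plus 26 days into November → day 330.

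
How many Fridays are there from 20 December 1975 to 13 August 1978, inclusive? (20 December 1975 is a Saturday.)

20 December 1975 is a Saturday; the first Friday on or after it is 26 December 1975 (6 days later).
From 26 December 1975 to 13 August 1978: 5 + 366 + 365 + 225 = 961 days (rest of 1975, 1976, 1977, to 13 August 1978 in 1978).
961 ÷ 7 = 137 full weeks with remainder 2, so 137 more Fridays after the first → 138.

138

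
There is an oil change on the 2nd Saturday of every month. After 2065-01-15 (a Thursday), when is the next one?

January 2065 starts on a Thursday; its first Saturday is the 3rd, so the 2nd Saturday is the 10th — 2065-01-10.
That is not after 2065-01-15, so look at February 2065.
February 2065 starts on a Sunday; its first Saturday is the 7th, so the 2nd Saturday is the 14th — 2065-02-14.

2065-02-14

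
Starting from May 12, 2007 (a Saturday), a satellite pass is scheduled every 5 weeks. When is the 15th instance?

The 15th occurrence is 14 intervals after the first: 14 × 35 = 490 days after May 12, 2007.
May has 31 days — 19 days to the end of May leaves 471.
From end of May to end of 2007 is 214 days (257 left).
Jan has 31 days (226 left).
Feb has 29 days (197 left).
Mar has 31 days (166 left).
Apr has 30 days (136 left).
May has 31 days (105 left).
Jun has 30 days (75 left).
Jul has 31 days (44 left).
Aug has 31 days (13 left).
13 days into Sep → Sep 13, 2008.

Sep 13, 2008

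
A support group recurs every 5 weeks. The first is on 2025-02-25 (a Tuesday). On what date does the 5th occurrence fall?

2025-07-15

The 5th occurrence is 4 intervals after the first: 4 × 35 = 140 days after 2025-02-25.
February has 28 days — 3 days to the end of February leaves 137.
March has 31 days (106 left).
April has 30 days (76 left).
May has 31 days (45 left).
June has 30 days (15 left).
15 days into July → 2025-07-15.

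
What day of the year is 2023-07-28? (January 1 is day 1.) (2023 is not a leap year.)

209

Days in months before July: 31 + 28 + 31 + 30 + 31 + 30 = 181.
Plus 28 days into July → day 209.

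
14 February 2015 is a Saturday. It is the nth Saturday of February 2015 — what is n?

Day 14 falls in week ⌈14/7⌉ of the month.
Days 1–7 hold the 1st Saturday, 8–14 the 2nd, 15–21 the 3rd, 22–28 the 4th, 29–31 the 5th.
14 is in the range for the 2nd.

2nd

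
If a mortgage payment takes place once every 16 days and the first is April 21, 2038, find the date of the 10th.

September 12, 2038

The 10th occurrence is 9 intervals after the first: 9 × 16 = 144 days after April 21, 2038.
April has 30 days — 9 days to the end of April leaves 135.
May has 31 days (104 left).
June has 30 days (74 left).
July has 31 days (43 left).
August has 31 days (12 left).
12 days into September → September 12, 2038.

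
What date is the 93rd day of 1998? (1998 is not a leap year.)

January has 31 days (93 − 31 = 62 remain).
February has 28 days (62 − 28 = 34 remain).
March has 31 days (34 − 31 = 3 remain).
3 into April → April 3.

1998-04-03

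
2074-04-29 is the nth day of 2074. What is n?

119

Days in months before April: 31 + 28 + 31 = 90.
Plus 29 days into April → day 119.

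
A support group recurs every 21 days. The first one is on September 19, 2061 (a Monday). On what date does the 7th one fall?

The 7th occurrence is 6 intervals after the first: 6 × 21 = 126 days after September 19, 2061.
September has 30 days — 11 days to the end of September leaves 115.
October has 31 days (84 left).
November has 30 days (54 left).
December has 31 days (23 left).
23 days into January → January 23, 2062.

January 23, 2062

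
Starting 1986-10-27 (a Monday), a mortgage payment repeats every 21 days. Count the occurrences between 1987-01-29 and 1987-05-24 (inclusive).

Occurrences land 21·i days after 1986-10-27 for i = 0, 1, 2, …
1987-01-29 is 94 days after the start; 94 ÷ 21 = 4 remainder 10; since the remainder is 10, round up to i = 5. First occurrence in the window: #6 on 1987-02-09 (5×21 = 105 days in).
1987-05-24 is 209 days after the start; 209 ÷ 21 = 9 remainder 20. Last occurrence in the window: #10 on 1987-05-04.
Occurrences #6 through #10: 5 in total.

5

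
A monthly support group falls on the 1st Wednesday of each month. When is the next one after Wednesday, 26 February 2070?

February 2070 starts on a Saturday, so its 1st Wednesday is 5 February 2070 (4 days in).
That is not after 26 February 2070, so look at March 2070.
March 2070 starts on a Saturday, so its 1st Wednesday is 5 March 2070 (4 days in).

5 March 2070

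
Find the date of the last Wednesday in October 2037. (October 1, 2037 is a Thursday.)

28 October 2037

October 2037 begins on a Thursday, so the first Wednesday is October 7 (6 days later).
October 2037 has 31 days. Adding weeks: 7, 14, 21, 28 — the last one ≤ 31 is the 28th.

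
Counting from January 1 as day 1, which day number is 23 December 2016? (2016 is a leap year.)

Days in months before December: 31 + 29 + 31 + 30 + 31 + 30 + 31 + 31 + 30 + 31 + 30 = 335.
Plus 23 days into December → day 358.

358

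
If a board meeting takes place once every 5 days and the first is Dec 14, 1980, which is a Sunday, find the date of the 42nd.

Jul 7, 1981

The 42nd occurrence is 41 intervals after the first: 41 × 5 = 205 days after Dec 14, 1980.
Dec has 31 days — 17 days to the end of Dec leaves 188.
Jan has 31 days (157 left).
Feb has 28 days (129 left).
Mar has 31 days (98 left).
Apr has 30 days (68 left).
May has 31 days (37 left).
Jun has 30 days (7 left).
7 days into Jul → Jul 7, 1981.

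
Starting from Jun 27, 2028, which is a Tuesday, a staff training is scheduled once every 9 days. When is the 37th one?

May 17, 2029

The 37th occurrence is 36 intervals after the first: 36 × 9 = 324 days after Jun 27, 2028.
Jun has 30 days — 3 days to the end of Jun leaves 321.
Jul has 31 days (290 left).
Aug has 31 days (259 left).
Sep has 30 days (229 left).
Oct has 31 days (198 left).
Nov has 30 days (168 left).
Dec has 31 days (137 left).
Jan has 31 days (106 left).
Feb has 28 days (78 left).
Mar has 31 days (47 left).
Apr has 30 days (17 left).
17 days into May → May 17, 2029.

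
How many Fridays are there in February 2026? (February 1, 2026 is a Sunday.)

February 1, 2026 is a Sunday; the first Friday on or after it is February 6, 2026 (5 days later).
From February 6, 2026 to February 28, 2026 is 28 − 6 = 22 days.
22 ÷ 7 = 3 full weeks with remainder 1, so 3 more Fridays after the first → 4.

4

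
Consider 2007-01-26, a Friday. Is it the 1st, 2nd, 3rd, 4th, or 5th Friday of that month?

4th

Day 26 falls in week ⌈26/7⌉ of the month.
Days 1–7 hold the 1st Friday, 8–14 the 2nd, 15–21 the 3rd, 22–28 the 4th, 29–31 the 5th.
26 is in the range for the 4th.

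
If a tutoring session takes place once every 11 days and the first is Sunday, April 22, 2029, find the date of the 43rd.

The 43rd occurrence is 42 intervals after the first: 42 × 11 = 462 days after April 22, 2029.
April has 30 days — 8 days to the end of April leaves 454.
From end of April to end of 2029 is 245 days (209 left).
January has 31 days (178 left).
February has 28 days (150 left).
March has 31 days (119 left).
April has 30 days (89 left).
May has 31 days (58 left).
June has 30 days (28 left).
28 days into July → July 28, 2030.

July 28, 2030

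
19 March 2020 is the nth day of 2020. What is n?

Days in months before March: 31 + 29 = 60.
Plus 19 days into March → day 79.

79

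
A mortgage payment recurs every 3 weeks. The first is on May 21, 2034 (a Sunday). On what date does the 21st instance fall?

The 21st occurrence is 20 intervals after the first: 20 × 21 = 420 days after May 21, 2034.
May has 31 days — 10 days to the end of May leaves 410.
From end of May to end of 2034 is 214 days (196 left).
Jan has 31 days (165 left).
Feb has 28 days (137 left).
Mar has 31 days (106 left).
Apr has 30 days (76 left).
May has 31 days (45 left).
Jun has 30 days (15 left).
15 days into Jul → Jul 15, 2035.

Jul 15, 2035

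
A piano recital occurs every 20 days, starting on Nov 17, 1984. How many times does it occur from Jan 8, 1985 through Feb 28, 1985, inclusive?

3

Occurrences land 20·i days after Nov 17, 1984 for i = 0, 1, 2, …
Jan 8, 1985 is 52 days after the start; 52 ÷ 20 = 2 remainder 12; since the remainder is 12, round up to i = 3. First occurrence in the window: #4 on Jan 16, 1985 (3×20 = 60 days in).
Feb 28, 1985 is 103 days after the start; 103 ÷ 20 = 5 remainder 3. Last occurrence in the window: #6 on Feb 25, 1985.
Occurrences #4 through #6: 3 in total.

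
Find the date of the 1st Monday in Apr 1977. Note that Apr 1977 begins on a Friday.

Apr 4, 1977

Apr 1977 begins on a Friday, so the first Monday is Apr 4 (3 days later).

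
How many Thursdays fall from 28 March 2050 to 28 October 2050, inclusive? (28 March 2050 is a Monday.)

31

28 March 2050 is a Monday; the first Thursday on or after it is 31 March 2050 (3 days later).
From 31 March 2050 to 28 October 2050: 0 + 30 + 31 + 30 + 31 + 31 + 30 + 28 = 211 days (rest of March, April, May, June, July, August, September, October).
211 ÷ 7 = 30 full weeks with remainder 1, so 30 more Thursdays after the first → 31.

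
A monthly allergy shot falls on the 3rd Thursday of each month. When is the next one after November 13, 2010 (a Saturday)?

November 2010 starts on a Monday; its first Thursday is the 4th, so the 3rd Thursday is the 18th — November 18, 2010.
November 18, 2010 is after November 13, 2010, so that is the next one.

November 18, 2010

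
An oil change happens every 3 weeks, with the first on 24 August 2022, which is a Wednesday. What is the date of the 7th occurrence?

28 December 2022

The 7th occurrence is 6 intervals after the first: 6 × 21 = 126 days after 24 August 2022.
August has 31 days — 7 days to the end of August leaves 119.
September has 30 days (89 left).
October has 31 days (58 left).
November has 30 days (28 left).
28 days into December → 28 December 2022.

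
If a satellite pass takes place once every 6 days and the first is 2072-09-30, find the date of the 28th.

2073-03-11

The 28th occurrence is 27 intervals after the first: 27 × 6 = 162 days after 2072-09-30.
September has 30 days — 0 days to the end of September leaves 162.
October has 31 days (131 left).
November has 30 days (101 left).
December has 31 days (70 left).
January has 31 days (39 left).
February has 28 days (11 left).
11 days into March → 2073-03-11.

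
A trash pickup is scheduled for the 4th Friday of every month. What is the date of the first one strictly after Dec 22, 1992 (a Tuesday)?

Dec 1992 starts on a Tuesday; its first Friday is the 4th, so the 4th Friday is the 25th — Dec 25, 1992.
Dec 25, 1992 is after Dec 22, 1992, so that is the next one.

Dec 25, 1992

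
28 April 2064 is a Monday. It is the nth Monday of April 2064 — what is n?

Day 28 falls in week ⌈28/7⌉ of the month.
Days 1–7 hold the 1st Monday, 8–14 the 2nd, 15–21 the 3rd, 22–28 the 4th, 29–31 the 5th.
28 is in the range for the 4th.

4th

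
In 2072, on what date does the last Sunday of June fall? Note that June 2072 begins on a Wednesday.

June 2072 begins on a Wednesday, so the first Sunday is June 5 (4 days later).
June 2072 has 30 days. Adding weeks: 5, 12, 19, 26 — the last one ≤ 30 is the 26th.

2072-06-26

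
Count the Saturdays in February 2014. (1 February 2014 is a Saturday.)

4

1 February 2014 is a Saturday; the first Saturday on or after it is 1 February 2014.
From 1 February 2014 to 28 February 2014 is 28 − 1 = 27 days.
27 ÷ 7 = 3 full weeks with remainder 6, so 3 more Saturdays after the first → 4.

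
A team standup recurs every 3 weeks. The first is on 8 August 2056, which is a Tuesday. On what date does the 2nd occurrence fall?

The 2nd occurrence is 1 interval after the first: 1 × 21 = 21 days after 8 August 2056.
21 days later is 29 August 2056.

29 August 2056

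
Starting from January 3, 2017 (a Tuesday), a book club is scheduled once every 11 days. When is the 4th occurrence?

The 4th occurrence is 3 intervals after the first: 3 × 11 = 33 days after January 3, 2017.
January has 31 days — 28 days to the end of January leaves 5.
5 days into February → February 5, 2017.

February 5, 2017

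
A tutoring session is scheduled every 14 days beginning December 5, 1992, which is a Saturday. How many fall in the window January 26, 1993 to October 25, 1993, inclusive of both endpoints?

Occurrences land 14·i days after December 5, 1992 for i = 0, 1, 2, …
January 26, 1993 is 52 days after the start; 52 ÷ 14 = 3 remainder 10; since the remainder is 10, round up to i = 4. First occurrence in the window: #5 on January 30, 1993 (4×14 = 56 days in).
October 25, 1993 is 324 days after the start; 324 ÷ 14 = 23 remainder 2. Last occurrence in the window: #24 on October 23, 1993.
Occurrences #5 through #24: 20 in total.

20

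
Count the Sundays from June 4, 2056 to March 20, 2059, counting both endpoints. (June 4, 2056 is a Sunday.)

June 4, 2056 is a Sunday; the first Sunday on or after it is June 4, 2056.
From June 4, 2056 to March 20, 2059: 210 + 365 + 365 + 79 = 1019 days (rest of 2056, 2057, 2058, to March 20, 2059 in 2059).
1019 ÷ 7 = 145 full weeks with remainder 4, so 145 more Sundays after the first → 146.

146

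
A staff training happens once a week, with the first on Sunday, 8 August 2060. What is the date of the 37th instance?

17 April 2061

The 37th occurrence is 36 intervals after the first: 36 × 7 = 252 days after 8 August 2060.
August has 31 days — 23 days to the end of August leaves 229.
September has 30 days (199 left).
October has 31 days (168 left).
November has 30 days (138 left).
December has 31 days (107 left).
January has 31 days (76 left).
February has 28 days (48 left).
March has 31 days (17 left).
17 days into April → 17 April 2061.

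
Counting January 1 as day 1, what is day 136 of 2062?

January has 31 days (136 − 31 = 105 remain).
February has 28 days (105 − 28 = 77 remain).
March has 31 days (77 − 31 = 46 remain).
April has 30 days (46 − 30 = 16 remain).
16 into May → May 16.

16 May 2062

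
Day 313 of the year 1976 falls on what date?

January has 31 days (313 − 31 = 282 remain).
February has 29 days (282 − 29 = 253 remain).
March has 31 days (253 − 31 = 222 remain).
April has 30 days (222 − 30 = 192 remain).
May has 31 days (192 − 31 = 161 remain).
June has 30 days (161 − 30 = 131 remain).
July has 31 days (131 − 31 = 100 remain).
August has 31 days (100 − 31 = 69 remain).
September has 30 days (69 − 30 = 39 remain).
October has 31 days (39 − 31 = 8 remain).
8 into November → November 8.

1976-11-08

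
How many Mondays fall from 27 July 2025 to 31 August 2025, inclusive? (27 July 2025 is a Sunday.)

27 July 2025 is a Sunday; the first Monday on or after it is 28 July 2025 (1 day later).
From 28 July 2025 to 31 August 2025: 3 + 31 = 34 days (rest of July, August).
34 ÷ 7 = 4 full weeks with remainder 6, so 4 more Mondays after the first → 5.

5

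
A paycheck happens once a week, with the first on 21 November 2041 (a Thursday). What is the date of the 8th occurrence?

The 8th occurrence is 7 intervals after the first: 7 × 7 = 49 days after 21 November 2041.
November has 30 days — 9 days to the end of November leaves 40.
December has 31 days (9 left).
9 days into January → 9 January 2042.

9 January 2042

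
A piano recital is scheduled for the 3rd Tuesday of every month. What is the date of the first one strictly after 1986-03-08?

March 1986 starts on a Saturday; its first Tuesday is the 4th, so the 3rd Tuesday is the 18th — 1986-03-18.
1986-03-18 is after 1986-03-08, so that is the next one.

1986-03-18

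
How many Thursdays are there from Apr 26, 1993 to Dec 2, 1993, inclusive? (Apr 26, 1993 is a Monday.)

32

Apr 26, 1993 is a Monday; the first Thursday on or after it is Apr 29, 1993 (3 days later).
From Apr 29, 1993 to Dec 2, 1993: 1 + 31 + 30 + 31 + 31 + 30 + 31 + 30 + 2 = 217 days (rest of Apr, May, Jun, Jul, Aug, Sep, Oct, Nov, Dec).
217 ÷ 7 = 31 full weeks with remainder 0, so 31 more Thursdays after the first → 32.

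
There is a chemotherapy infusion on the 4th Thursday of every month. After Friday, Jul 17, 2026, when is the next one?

Jul 2026 starts on a Wednesday; its first Thursday is the 2nd, so the 4th Thursday is the 23rd — Jul 23, 2026.
Jul 23, 2026 is after Jul 17, 2026, so that is the next one.

Jul 23, 2026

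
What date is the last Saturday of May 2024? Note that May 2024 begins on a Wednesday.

2024-05-25

May 2024 begins on a Wednesday, so the first Saturday is May 4 (3 days later).
May 2024 has 31 days. Adding weeks: 4, 11, 18, 25 — the last one ≤ 31 is the 25th.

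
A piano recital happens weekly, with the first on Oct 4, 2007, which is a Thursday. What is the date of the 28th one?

Apr 10, 2008

The 28th occurrence is 27 intervals after the first: 27 × 7 = 189 days after Oct 4, 2007.
Oct has 31 days — 27 days to the end of Oct leaves 162.
Nov has 30 days (132 left).
Dec has 31 days (101 left).
Jan has 31 days (70 left).
Feb has 29 days (41 left).
Mar has 31 days (10 left).
10 days into Apr → Apr 10, 2008.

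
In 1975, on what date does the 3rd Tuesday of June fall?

The first Tuesday of June 1975 is June 3.
The 3rd Tuesday is 2 weeks later: 3 + 14 = 17.

June 17, 1975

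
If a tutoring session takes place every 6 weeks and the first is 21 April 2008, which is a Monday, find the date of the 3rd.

The 3rd occurrence is 2 intervals after the first: 2 × 42 = 84 days after 21 April 2008.
April has 30 days — 9 days to the end of April leaves 75.
May has 31 days (44 left).
June has 30 days (14 left).
14 days into July → 14 July 2008.

14 July 2008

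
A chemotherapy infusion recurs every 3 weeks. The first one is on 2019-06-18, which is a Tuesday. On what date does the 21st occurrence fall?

2020-08-11

The 21st occurrence is 20 intervals after the first: 20 × 21 = 420 days after 2019-06-18.
June has 30 days — 12 days to the end of June leaves 408.
From end of June to end of 2019 is 184 days (224 left).
January has 31 days (193 left).
February has 29 days (164 left).
March has 31 days (133 left).
April has 30 days (103 left).
May has 31 days (72 left).
June has 30 days (42 left).
July has 31 days (11 left).
11 days into August → 2020-08-11.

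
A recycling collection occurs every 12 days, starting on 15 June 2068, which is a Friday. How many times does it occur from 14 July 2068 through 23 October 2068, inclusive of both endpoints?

Occurrences land 12·i days after 15 June 2068 for i = 0, 1, 2, …
14 July 2068 is 29 days after the start; 29 ÷ 12 = 2 remainder 5; since the remainder is 5, round up to i = 3. First occurrence in the window: #4 on 21 July 2068 (3×12 = 36 days in).
23 October 2068 is 130 days after the start; 130 ÷ 12 = 10 remainder 10. Last occurrence in the window: #11 on 13 October 2068.
Occurrences #4 through #11: 8 in total.

8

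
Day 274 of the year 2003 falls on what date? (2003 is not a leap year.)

Oct 1, 2003

Jan has 31 days (274 − 31 = 243 remain).
Feb has 28 days (243 − 28 = 215 remain).
Mar has 31 days (215 − 31 = 184 remain).
Apr has 30 days (184 − 30 = 154 remain).
May has 31 days (154 − 31 = 123 remain).
Jun has 30 days (123 − 30 = 93 remain).
Jul has 31 days (93 − 31 = 62 remain).
Aug has 31 days (62 − 31 = 31 remain).
Sep has 30 days (31 − 30 = 1 remain).
1 into Oct → Oct 1.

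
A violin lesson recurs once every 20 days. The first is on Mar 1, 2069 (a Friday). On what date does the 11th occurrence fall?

Sep 17, 2069

The 11th occurrence is 10 intervals after the first: 10 × 20 = 200 days after Mar 1, 2069.
Mar has 31 days — 30 days to the end of Mar leaves 170.
Apr has 30 days (140 left).
May has 31 days (109 left).
Jun has 30 days (79 left).
Jul has 31 days (48 left).
Aug has 31 days (17 left).
17 days into Sep → Sep 17, 2069.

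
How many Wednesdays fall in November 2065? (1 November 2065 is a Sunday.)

4

1 November 2065 is a Sunday; the first Wednesday on or after it is 4 November 2065 (3 days later).
From 4 November 2065 to 30 November 2065 is 30 − 4 = 26 days.
26 ÷ 7 = 3 full weeks with remainder 5, so 3 more Wednesdays after the first → 4.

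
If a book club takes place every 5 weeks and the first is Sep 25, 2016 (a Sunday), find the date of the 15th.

The 15th occurrence is 14 intervals after the first: 14 × 35 = 490 days after Sep 25, 2016.
Sep has 30 days — 5 days to the end of Sep leaves 485.
From end of Sep to end of 2016 is 92 days (393 left).
2017 has 365 days (28 left).
28 days into Jan → Jan 28, 2018.

Jan 28, 2018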